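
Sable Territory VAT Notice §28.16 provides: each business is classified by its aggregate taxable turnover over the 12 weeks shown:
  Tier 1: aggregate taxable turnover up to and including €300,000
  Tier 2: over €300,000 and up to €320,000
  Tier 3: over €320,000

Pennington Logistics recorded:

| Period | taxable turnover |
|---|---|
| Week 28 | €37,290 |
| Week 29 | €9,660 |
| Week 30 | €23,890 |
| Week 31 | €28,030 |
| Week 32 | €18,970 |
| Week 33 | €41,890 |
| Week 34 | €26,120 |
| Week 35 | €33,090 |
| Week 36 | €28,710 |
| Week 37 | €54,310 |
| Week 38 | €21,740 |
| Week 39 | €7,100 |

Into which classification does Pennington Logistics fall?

Tier 3

Aggregate taxable turnover: €37,290 + €9,660 + €23,890 + €28,030 + €18,970 + €41,890 + €26,120 + €33,090 + €28,710 + €54,310 + €21,740 + €7,100 = €330,800.
€330,800 > €320,000, so Tier 3 applies.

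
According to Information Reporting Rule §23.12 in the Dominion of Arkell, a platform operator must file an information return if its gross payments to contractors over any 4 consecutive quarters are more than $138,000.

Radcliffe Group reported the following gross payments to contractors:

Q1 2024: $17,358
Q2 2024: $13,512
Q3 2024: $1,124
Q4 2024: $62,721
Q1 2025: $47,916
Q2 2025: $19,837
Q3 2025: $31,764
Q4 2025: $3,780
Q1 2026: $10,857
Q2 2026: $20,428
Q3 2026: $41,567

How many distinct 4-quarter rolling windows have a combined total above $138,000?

Q1 2024–Q4 2024: $17,358 + $13,512 + $1,124 + $62,721 = $94,715 (under)
Q2 2024–Q1 2025: $13,512 + $1,124 + $62,721 + $47,916 = $125,273 (under)
Q3 2024–Q2 2025: $1,124 + $62,721 + $47,916 + $19,837 = $131,598 (under)
Q4 2024–Q3 2025: $62,721 + $47,916 + $19,837 + $31,764 = $162,238 (over)
Q1 2025–Q4 2025: $47,916 + $19,837 + $31,764 + $3,780 = $103,297 (under)
Q2 2025–Q1 2026: $19,837 + $31,764 + $3,780 + $10,857 = $66,238 (under)
Q3 2025–Q2 2026: $31,764 + $3,780 + $10,857 + $20,428 = $66,829 (under)
Q4 2025–Q3 2026: $3,780 + $10,857 + $20,428 + $41,567 = $76,632 (under)
1 window exceeds the threshold.

1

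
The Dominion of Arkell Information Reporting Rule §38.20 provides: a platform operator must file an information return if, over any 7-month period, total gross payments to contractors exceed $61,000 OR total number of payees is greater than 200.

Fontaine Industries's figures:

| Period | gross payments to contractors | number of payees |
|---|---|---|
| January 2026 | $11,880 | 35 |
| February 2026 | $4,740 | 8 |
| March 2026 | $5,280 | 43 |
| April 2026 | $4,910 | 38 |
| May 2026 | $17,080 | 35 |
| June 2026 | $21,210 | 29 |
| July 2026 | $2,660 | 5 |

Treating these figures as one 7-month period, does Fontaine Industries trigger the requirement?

Yes

Total gross payments to contractors: $11,880 + $4,740 + $5,280 + $4,910 + $17,080 + $21,210 + $2,660 = $67,760 (> $61,000).
Total number of payees: 35 + 8 + 43 + 38 + 35 + 29 + 5 = 193 (≤ 200).
The test is 'or': at least one threshold is exceeded.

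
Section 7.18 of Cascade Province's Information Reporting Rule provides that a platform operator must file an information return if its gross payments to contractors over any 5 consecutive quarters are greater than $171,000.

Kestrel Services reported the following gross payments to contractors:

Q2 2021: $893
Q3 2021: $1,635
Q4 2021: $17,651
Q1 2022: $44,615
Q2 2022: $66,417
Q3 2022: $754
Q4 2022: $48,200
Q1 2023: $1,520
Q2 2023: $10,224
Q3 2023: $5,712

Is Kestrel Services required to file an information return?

Q2 2021–Q2 2022: $893 + $1,635 + $17,651 + $44,615 + $66,417 = $131,211 (under)
Q3 2021–Q3 2022: $1,635 + $17,651 + $44,615 + $66,417 + $754 = $131,072 (under)
Q4 2021–Q4 2022: $17,651 + $44,615 + $66,417 + $754 + $48,200 = $177,637 (over)
Q1 2022–Q1 2023: $44,615 + $66,417 + $754 + $48,200 + $1,520 = $161,506 (under)
Q2 2022–Q2 2023: $66,417 + $754 + $48,200 + $1,520 + $10,224 = $127,115 (under)
Q3 2022–Q3 2023: $754 + $48,200 + $1,520 + $10,224 + $5,712 = $66,410 (under)
At least one window exceeds $171,000.

Yes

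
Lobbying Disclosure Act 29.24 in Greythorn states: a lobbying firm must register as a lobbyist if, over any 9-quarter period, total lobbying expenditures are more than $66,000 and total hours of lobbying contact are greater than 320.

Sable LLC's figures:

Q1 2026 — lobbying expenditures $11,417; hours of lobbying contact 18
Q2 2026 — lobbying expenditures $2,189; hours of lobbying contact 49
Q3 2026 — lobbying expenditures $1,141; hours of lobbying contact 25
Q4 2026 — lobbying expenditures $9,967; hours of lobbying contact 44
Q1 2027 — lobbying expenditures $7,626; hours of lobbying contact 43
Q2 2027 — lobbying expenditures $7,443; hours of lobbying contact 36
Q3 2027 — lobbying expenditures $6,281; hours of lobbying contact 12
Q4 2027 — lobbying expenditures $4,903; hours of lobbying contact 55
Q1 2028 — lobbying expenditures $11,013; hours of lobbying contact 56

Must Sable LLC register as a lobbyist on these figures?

Total lobbying expenditures: $11,417 + $2,189 + $1,141 + $9,967 + $7,626 + $7,443 + $6,281 + $4,903 + $11,013 = $61,980 (≤ $66,000).
Total hours of lobbying contact: 18 + 49 + 25 + 44 + 43 + 36 + 12 + 55 + 56 = 338 (> 320).
The test is 'and': the rule requires both, and at least one is not exceeded.

No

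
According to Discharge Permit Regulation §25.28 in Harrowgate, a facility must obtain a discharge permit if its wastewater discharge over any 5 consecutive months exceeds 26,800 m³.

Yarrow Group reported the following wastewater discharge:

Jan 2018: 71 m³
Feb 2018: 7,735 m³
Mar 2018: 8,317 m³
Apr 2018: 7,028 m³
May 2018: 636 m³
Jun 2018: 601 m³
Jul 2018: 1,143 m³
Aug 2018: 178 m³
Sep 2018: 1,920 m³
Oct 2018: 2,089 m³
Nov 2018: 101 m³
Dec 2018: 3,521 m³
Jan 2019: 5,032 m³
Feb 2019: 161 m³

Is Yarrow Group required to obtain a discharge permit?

No

Jan 2018–May 2018: 71 m³ + 7,735 m³ + 8,317 m³ + 7,028 m³ + 636 m³ = 23,787 m³ (under)
Feb 2018–Jun 2018: 7,735 m³ + 8,317 m³ + 7,028 m³ + 636 m³ + 601 m³ = 24,317 m³ (under)
Mar 2018–Jul 2018: 8,317 m³ + 7,028 m³ + 636 m³ + 601 m³ + 1,143 m³ = 17,725 m³ (under)
Apr 2018–Aug 2018: 7,028 m³ + 636 m³ + 601 m³ + 1,143 m³ + 178 m³ = 9,586 m³ (under)
May 2018–Sep 2018: 636 m³ + 601 m³ + 1,143 m³ + 178 m³ + 1,920 m³ = 4,478 m³ (under)
Jun 2018–Oct 2018: 601 m³ + 1,143 m³ + 178 m³ + 1,920 m³ + 2,089 m³ = 5,931 m³ (under)
Jul 2018–Nov 2018: 1,143 m³ + 178 m³ + 1,920 m³ + 2,089 m³ + 101 m³ = 5,431 m³ (under)
Aug 2018–Dec 2018: 178 m³ + 1,920 m³ + 2,089 m³ + 101 m³ + 3,521 m³ = 7,809 m³ (under)
Sep 2018–Jan 2019: 1,920 m³ + 2,089 m³ + 101 m³ + 3,521 m³ + 5,032 m³ = 12,663 m³ (under)
Oct 2018–Feb 2019: 2,089 m³ + 101 m³ + 3,521 m³ + 5,032 m³ + 161 m³ = 10,904 m³ (under)
No window exceeds 26,800 m³.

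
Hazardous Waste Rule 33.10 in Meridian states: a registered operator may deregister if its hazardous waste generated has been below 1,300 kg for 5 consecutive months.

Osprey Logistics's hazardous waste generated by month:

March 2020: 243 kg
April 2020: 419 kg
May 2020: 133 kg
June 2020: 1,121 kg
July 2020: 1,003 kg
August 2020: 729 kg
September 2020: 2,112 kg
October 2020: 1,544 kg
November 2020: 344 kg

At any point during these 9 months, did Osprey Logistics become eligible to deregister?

Yes

Months below 1,300 kg: March 2020, April 2020, May 2020, June 2020, July 2020, August 2020, November 2020.
Longest run of consecutive months below the threshold: 6.
6 ≥ 5, so Osprey Logistics became eligible.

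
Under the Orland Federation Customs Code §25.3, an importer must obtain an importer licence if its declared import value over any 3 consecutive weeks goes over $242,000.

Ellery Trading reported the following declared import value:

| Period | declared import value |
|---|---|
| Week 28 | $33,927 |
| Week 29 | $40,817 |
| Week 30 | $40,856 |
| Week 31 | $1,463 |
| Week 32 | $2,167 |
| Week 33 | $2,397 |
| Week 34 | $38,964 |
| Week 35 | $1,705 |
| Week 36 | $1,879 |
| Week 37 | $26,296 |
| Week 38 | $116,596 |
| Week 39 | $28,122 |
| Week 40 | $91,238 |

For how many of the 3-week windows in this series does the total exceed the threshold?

Week 28–Week 30: $33,927 + $40,817 + $40,856 = $115,600 (under)
Week 29–Week 31: $40,817 + $40,856 + $1,463 = $83,136 (under)
Week 30–Week 32: $40,856 + $1,463 + $2,167 = $44,486 (under)
Week 31–Week 33: $1,463 + $2,167 + $2,397 = $6,027 (under)
Week 32–Week 34: $2,167 + $2,397 + $38,964 = $43,528 (under)
Week 33–Week 35: $2,397 + $38,964 + $1,705 = $43,066 (under)
Week 34–Week 36: $38,964 + $1,705 + $1,879 = $42,548 (under)
Week 35–Week 37: $1,705 + $1,879 + $26,296 = $29,880 (under)
Week 36–Week 38: $1,879 + $26,296 + $116,596 = $144,771 (under)
Week 37–Week 39: $26,296 + $116,596 + $28,122 = $171,014 (under)
Week 38–Week 40: $116,596 + $28,122 + $91,238 = $235,956 (under)
0 windows exceed the threshold.

0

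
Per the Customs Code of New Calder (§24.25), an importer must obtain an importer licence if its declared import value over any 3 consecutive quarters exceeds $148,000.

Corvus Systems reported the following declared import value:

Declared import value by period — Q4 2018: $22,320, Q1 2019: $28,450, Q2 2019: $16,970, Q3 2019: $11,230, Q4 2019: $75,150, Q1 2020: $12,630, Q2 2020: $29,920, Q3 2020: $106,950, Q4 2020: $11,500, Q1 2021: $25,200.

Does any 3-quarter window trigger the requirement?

Q4 2018–Q2 2019: $22,320 + $28,450 + $16,970 = $67,740 (under)
Q1 2019–Q3 2019: $28,450 + $16,970 + $11,230 = $56,650 (under)
Q2 2019–Q4 2019: $16,970 + $11,230 + $75,150 = $103,350 (under)
Q3 2019–Q1 2020: $11,230 + $75,150 + $12,630 = $99,010 (under)
Q4 2019–Q2 2020: $75,150 + $12,630 + $29,920 = $117,700 (under)
Q1 2020–Q3 2020: $12,630 + $29,920 + $106,950 = $149,500 (over)
Q2 2020–Q4 2020: $29,920 + $106,950 + $11,500 = $148,370 (over)
Q3 2020–Q1 2021: $106,950 + $11,500 + $25,200 = $143,650 (under)
At least one window exceeds $148,000.

Yes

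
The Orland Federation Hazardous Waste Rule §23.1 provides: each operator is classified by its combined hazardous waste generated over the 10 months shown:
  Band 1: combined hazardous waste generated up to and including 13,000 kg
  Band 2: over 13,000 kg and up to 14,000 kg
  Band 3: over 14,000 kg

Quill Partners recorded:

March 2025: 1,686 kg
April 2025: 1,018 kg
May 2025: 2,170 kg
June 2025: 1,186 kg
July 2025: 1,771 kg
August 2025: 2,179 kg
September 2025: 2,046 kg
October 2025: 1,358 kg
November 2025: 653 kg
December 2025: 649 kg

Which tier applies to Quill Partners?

Band 3

Combined hazardous waste generated: 1,686 kg + 1,018 kg + 2,170 kg + 1,186 kg + 1,771 kg + 2,179 kg + 2,046 kg + 1,358 kg + 653 kg + 649 kg = 14,716 kg.
14,716 kg > 14,000 kg, so Band 3 applies.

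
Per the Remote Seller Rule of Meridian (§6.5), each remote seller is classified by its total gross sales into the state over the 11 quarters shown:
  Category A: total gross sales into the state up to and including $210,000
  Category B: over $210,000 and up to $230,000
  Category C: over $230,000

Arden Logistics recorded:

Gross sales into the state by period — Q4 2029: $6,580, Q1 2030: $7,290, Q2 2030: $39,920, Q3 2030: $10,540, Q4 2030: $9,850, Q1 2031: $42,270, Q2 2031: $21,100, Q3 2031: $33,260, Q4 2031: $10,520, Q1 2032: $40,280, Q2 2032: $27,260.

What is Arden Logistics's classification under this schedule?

Category C

Total gross sales into the state: $6,580 + $7,290 + $39,920 + $10,540 + $9,850 + $42,270 + $21,100 + $33,260 + $10,520 + $40,280 + $27,260 = $248,870.
$248,870 > $230,000, so Category C applies.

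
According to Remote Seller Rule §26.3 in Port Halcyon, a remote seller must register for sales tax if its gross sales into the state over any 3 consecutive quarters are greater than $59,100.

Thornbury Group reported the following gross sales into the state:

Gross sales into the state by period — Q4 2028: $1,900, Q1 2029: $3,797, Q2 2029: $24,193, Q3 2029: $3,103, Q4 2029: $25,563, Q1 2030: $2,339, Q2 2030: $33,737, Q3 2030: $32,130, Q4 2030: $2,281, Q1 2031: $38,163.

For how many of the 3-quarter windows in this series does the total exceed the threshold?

Q4 2028–Q2 2029: $1,900 + $3,797 + $24,193 = $29,890 (under)
Q1 2029–Q3 2029: $3,797 + $24,193 + $3,103 = $31,093 (under)
Q2 2029–Q4 2029: $24,193 + $3,103 + $25,563 = $52,859 (under)
Q3 2029–Q1 2030: $3,103 + $25,563 + $2,339 = $31,005 (under)
Q4 2029–Q2 2030: $25,563 + $2,339 + $33,737 = $61,639 (over)
Q1 2030–Q3 2030: $2,339 + $33,737 + $32,130 = $68,206 (over)
Q2 2030–Q4 2030: $33,737 + $32,130 + $2,281 = $68,148 (over)
Q3 2030–Q1 2031: $32,130 + $2,281 + $38,163 = $72,574 (over)
4 windows exceed the threshold.

4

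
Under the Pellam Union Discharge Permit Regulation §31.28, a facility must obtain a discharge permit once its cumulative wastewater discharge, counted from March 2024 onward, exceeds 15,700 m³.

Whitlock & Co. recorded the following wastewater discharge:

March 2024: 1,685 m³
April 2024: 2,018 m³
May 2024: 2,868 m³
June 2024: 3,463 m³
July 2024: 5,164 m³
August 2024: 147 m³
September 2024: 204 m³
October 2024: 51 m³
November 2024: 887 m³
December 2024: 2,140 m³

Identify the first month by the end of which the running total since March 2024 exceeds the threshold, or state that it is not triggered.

November 2024

Through March 2024: 1,685 m³
Through April 2024: 3,703 m³
Through May 2024: 6,571 m³
Through June 2024: 10,034 m³
Through July 2024: 15,198 m³
Through August 2024: 15,345 m³
Through September 2024: 15,549 m³
Through October 2024: 15,600 m³
Through November 2024: 16,487 m³ ← exceeds threshold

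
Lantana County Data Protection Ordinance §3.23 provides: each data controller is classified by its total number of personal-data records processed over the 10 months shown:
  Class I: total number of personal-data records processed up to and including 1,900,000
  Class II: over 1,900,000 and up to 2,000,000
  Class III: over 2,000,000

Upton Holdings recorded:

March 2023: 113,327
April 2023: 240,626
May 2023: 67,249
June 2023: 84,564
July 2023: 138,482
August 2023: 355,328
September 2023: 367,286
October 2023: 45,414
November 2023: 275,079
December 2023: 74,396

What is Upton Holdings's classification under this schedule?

Class I

Total number of personal-data records processed: 113,327 + 240,626 + 67,249 + 84,564 + 138,482 + 355,328 + 367,286 + 45,414 + 275,079 + 74,396 = 1,761,751.
1,761,751 ≤ 1,900,000, so Class I applies.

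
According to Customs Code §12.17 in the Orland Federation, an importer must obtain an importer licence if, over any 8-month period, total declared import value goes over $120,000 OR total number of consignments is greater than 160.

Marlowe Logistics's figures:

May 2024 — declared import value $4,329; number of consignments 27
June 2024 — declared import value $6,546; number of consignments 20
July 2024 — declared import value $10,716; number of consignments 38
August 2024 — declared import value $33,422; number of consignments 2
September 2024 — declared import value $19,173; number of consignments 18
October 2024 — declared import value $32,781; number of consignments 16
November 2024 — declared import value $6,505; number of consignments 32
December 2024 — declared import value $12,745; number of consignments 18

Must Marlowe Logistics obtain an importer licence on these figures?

Total declared import value: $4,329 + $6,546 + $10,716 + $33,422 + $19,173 + $32,781 + $6,505 + $12,745 = $126,217 (> $120,000).
Total number of consignments: 27 + 20 + 38 + 2 + 18 + 16 + 32 + 18 = 171 (> 160).
The test is 'or': at least one threshold is exceeded.

Yes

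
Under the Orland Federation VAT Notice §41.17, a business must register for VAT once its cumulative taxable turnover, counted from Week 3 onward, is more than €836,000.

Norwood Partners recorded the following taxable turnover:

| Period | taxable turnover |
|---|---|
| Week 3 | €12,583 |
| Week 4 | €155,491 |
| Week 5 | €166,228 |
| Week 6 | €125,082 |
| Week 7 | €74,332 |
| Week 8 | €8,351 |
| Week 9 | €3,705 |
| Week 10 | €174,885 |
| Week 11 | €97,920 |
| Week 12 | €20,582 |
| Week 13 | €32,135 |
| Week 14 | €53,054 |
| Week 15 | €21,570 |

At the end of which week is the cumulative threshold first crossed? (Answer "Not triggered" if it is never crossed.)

Week 12

Through Week 3: €12,583
Through Week 4: €168,074
Through Week 5: €334,302
Through Week 6: €459,384
Through Week 7: €533,716
Through Week 8: €542,067
Through Week 9: €545,772
Through Week 10: €720,657
Through Week 11: €818,577
Through Week 12: €839,159 ← exceeds threshold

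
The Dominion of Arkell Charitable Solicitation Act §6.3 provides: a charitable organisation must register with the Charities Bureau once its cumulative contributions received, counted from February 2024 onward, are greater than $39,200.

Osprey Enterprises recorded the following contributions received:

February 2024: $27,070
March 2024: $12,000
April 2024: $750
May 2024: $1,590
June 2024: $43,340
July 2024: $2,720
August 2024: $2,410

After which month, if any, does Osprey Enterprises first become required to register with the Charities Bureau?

Through February 2024: $27,070
Through March 2024: $39,070
Through April 2024: $39,820 ← exceeds threshold

April 2024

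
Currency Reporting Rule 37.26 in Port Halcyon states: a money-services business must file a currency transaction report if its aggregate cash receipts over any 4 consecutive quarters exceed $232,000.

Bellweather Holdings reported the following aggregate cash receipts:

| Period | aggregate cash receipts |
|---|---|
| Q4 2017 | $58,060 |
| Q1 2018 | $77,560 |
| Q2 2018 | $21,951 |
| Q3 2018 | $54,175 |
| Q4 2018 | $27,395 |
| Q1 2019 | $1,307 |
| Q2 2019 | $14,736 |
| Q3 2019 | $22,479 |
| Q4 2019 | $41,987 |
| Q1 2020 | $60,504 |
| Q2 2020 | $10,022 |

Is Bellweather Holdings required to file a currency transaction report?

Q4 2017–Q3 2018: $58,060 + $77,560 + $21,951 + $54,175 = $211,746 (under)
Q1 2018–Q4 2018: $77,560 + $21,951 + $54,175 + $27,395 = $181,081 (under)
Q2 2018–Q1 2019: $21,951 + $54,175 + $27,395 + $1,307 = $104,828 (under)
Q3 2018–Q2 2019: $54,175 + $27,395 + $1,307 + $14,736 = $97,613 (under)
Q4 2018–Q3 2019: $27,395 + $1,307 + $14,736 + $22,479 = $65,917 (under)
Q1 2019–Q4 2019: $1,307 + $14,736 + $22,479 + $41,987 = $80,509 (under)
Q2 2019–Q1 2020: $14,736 + $22,479 + $41,987 + $60,504 = $139,706 (under)
Q3 2019–Q2 2020: $22,479 + $41,987 + $60,504 + $10,022 = $134,992 (under)
No window exceeds $232,000.

No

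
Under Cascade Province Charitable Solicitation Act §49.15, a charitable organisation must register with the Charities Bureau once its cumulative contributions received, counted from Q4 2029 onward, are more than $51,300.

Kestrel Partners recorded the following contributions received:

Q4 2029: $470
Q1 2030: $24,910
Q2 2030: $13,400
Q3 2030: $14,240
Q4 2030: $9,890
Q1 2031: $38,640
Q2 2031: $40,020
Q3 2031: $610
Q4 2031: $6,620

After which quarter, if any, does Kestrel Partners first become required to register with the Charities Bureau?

Through Q4 2029: $470
Through Q1 2030: $25,380
Through Q2 2030: $38,780
Through Q3 2030: $53,020 ← exceeds threshold

Q3 2030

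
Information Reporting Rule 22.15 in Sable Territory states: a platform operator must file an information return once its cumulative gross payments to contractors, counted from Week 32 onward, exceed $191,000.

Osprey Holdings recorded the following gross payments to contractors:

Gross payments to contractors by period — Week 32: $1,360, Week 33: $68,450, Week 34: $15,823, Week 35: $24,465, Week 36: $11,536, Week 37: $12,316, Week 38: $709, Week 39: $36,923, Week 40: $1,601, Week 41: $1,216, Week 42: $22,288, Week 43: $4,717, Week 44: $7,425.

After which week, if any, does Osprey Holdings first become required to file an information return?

Through Week 32: $1,360
Through Week 33: $69,810
Through Week 34: $85,633
Through Week 35: $110,098
Through Week 36: $121,634
Through Week 37: $133,950
Through Week 38: $134,659
Through Week 39: $171,582
Through Week 40: $173,183
Through Week 41: $174,399
Through Week 42: $196,687 ← exceeds threshold

Week 42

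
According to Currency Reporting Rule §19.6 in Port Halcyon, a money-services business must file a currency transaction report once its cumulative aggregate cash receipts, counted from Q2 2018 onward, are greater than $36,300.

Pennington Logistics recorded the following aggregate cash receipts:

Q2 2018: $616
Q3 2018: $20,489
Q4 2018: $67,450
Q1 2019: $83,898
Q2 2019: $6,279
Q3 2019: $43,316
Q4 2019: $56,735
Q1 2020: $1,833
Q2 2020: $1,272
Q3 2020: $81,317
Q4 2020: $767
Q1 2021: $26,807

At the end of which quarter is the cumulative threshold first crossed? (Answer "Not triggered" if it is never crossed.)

Q4 2018

Through Q2 2018: $616
Through Q3 2018: $21,105
Through Q4 2018: $88,555 ← exceeds threshold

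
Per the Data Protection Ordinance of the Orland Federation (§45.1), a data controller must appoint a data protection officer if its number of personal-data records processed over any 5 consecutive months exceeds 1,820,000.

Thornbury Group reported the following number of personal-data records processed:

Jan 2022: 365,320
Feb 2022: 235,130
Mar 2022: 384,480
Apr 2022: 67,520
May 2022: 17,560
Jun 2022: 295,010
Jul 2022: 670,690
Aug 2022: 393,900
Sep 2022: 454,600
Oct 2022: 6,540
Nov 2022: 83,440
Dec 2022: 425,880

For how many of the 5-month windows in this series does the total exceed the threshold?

2

Jan 2022–May 2022: 365,320 + 235,130 + 384,480 + 67,520 + 17,560 = 1,070,010 (under)
Feb 2022–Jun 2022: 235,130 + 384,480 + 67,520 + 17,560 + 295,010 = 999,700 (under)
Mar 2022–Jul 2022: 384,480 + 67,520 + 17,560 + 295,010 + 670,690 = 1,435,260 (under)
Apr 2022–Aug 2022: 67,520 + 17,560 + 295,010 + 670,690 + 393,900 = 1,444,680 (under)
May 2022–Sep 2022: 17,560 + 295,010 + 670,690 + 393,900 + 454,600 = 1,831,760 (over)
Jun 2022–Oct 2022: 295,010 + 670,690 + 393,900 + 454,600 + 6,540 = 1,820,740 (over)
Jul 2022–Nov 2022: 670,690 + 393,900 + 454,600 + 6,540 + 83,440 = 1,609,170 (under)
Aug 2022–Dec 2022: 393,900 + 454,600 + 6,540 + 83,440 + 425,880 = 1,364,360 (under)
2 windows exceed the threshold.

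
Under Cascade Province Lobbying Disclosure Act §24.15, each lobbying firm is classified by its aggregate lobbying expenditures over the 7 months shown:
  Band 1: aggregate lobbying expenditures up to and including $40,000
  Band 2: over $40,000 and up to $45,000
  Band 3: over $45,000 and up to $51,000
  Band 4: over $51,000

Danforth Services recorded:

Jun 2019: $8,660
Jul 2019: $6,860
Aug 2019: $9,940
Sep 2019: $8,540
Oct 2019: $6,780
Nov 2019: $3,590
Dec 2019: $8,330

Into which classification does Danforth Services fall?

Band 4

Aggregate lobbying expenditures: $8,660 + $6,860 + $9,940 + $8,540 + $6,780 + $3,590 + $8,330 = $52,700.
$52,700 > $51,000, so Band 4 applies.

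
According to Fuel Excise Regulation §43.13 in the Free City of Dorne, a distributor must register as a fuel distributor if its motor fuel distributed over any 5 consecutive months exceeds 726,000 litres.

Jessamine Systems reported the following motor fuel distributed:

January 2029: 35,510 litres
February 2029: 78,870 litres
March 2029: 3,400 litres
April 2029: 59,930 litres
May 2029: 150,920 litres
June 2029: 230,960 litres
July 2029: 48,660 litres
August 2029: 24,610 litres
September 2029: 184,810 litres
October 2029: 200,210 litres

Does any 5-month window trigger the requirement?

January 2029–May 2029: 35,510 litres + 78,870 litres + 3,400 litres + 59,930 litres + 150,920 litres = 328,630 litres (under)
February 2029–June 2029: 78,870 litres + 3,400 litres + 59,930 litres + 150,920 litres + 230,960 litres = 524,080 litres (under)
March 2029–July 2029: 3,400 litres + 59,930 litres + 150,920 litres + 230,960 litres + 48,660 litres = 493,870 litres (under)
April 2029–August 2029: 59,930 litres + 150,920 litres + 230,960 litres + 48,660 litres + 24,610 litres = 515,080 litres (under)
May 2029–September 2029: 150,920 litres + 230,960 litres + 48,660 litres + 24,610 litres + 184,810 litres = 639,960 litres (under)
June 2029–October 2029: 230,960 litres + 48,660 litres + 24,610 litres + 184,810 litres + 200,210 litres = 689,250 litres (under)
No window exceeds 726,000 litres.

No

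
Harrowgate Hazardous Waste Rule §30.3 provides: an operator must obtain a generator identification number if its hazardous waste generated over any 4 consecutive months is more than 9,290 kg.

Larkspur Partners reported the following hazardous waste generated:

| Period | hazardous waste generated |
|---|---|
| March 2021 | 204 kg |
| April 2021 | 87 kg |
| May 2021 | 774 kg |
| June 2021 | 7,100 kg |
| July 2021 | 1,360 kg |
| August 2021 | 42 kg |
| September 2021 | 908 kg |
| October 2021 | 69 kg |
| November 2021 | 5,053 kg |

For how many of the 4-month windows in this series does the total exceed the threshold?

2

March 2021–June 2021: 204 kg + 87 kg + 774 kg + 7,100 kg = 8,165 kg (under)
April 2021–July 2021: 87 kg + 774 kg + 7,100 kg + 1,360 kg = 9,321 kg (over)
May 2021–August 2021: 774 kg + 7,100 kg + 1,360 kg + 42 kg = 9,276 kg (under)
June 2021–September 2021: 7,100 kg + 1,360 kg + 42 kg + 908 kg = 9,410 kg (over)
July 2021–October 2021: 1,360 kg + 42 kg + 908 kg + 69 kg = 2,379 kg (under)
August 2021–November 2021: 42 kg + 908 kg + 69 kg + 5,053 kg = 6,072 kg (under)
2 windows exceed the threshold.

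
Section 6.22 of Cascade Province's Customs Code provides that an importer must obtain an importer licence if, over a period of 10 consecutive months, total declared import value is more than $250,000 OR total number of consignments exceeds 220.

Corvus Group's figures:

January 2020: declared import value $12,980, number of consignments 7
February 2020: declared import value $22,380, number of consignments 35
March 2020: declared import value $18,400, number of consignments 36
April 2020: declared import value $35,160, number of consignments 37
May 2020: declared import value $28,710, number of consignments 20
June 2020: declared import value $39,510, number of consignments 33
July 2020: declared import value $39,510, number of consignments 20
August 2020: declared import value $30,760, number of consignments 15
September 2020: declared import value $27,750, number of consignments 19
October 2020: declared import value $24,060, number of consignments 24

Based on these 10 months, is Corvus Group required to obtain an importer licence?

Yes

Total declared import value: $12,980 + $22,380 + $18,400 + $35,160 + $28,710 + $39,510 + $39,510 + $30,760 + $27,750 + $24,060 = $279,220 (> $250,000).
Total number of consignments: 7 + 35 + 36 + 37 + 20 + 33 + 20 + 15 + 19 + 24 = 246 (> 220).
The test is 'or': at least one threshold is exceeded.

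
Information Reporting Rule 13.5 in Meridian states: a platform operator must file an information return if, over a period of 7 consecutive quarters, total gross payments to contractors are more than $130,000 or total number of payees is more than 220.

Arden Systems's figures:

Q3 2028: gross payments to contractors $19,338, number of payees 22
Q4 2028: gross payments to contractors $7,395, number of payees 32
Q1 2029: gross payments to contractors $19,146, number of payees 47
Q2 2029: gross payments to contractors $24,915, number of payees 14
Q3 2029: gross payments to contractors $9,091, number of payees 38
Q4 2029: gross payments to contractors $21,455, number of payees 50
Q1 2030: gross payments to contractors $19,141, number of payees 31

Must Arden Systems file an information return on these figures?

Yes

Total gross payments to contractors: $19,338 + $7,395 + $19,146 + $24,915 + $9,091 + $21,455 + $19,141 = $120,481 (≤ $130,000).
Total number of payees: 22 + 32 + 47 + 14 + 38 + 50 + 31 = 234 (> 220).
The test is 'or': at least one threshold is exceeded.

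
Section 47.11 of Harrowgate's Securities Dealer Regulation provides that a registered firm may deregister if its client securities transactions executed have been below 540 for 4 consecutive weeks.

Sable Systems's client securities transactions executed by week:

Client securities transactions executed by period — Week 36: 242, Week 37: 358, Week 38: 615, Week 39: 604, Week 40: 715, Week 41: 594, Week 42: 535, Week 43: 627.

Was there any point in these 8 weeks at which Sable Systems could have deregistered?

No

Weeks below 540: Week 36, Week 37, Week 42.
Longest run of consecutive weeks below the threshold: 2.
2 < 4, so Sable Systems never became eligible.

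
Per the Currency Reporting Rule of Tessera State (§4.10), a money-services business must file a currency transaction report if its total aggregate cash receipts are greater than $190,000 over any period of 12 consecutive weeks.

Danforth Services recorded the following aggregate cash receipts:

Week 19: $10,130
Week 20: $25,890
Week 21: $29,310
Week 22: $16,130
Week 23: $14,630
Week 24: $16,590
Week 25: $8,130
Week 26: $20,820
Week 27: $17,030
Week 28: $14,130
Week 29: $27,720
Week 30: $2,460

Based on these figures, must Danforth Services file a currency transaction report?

Total aggregate cash receipts: $10,130 + $25,890 + $29,310 + $16,130 + $14,630 + $16,590 + $8,130 + $20,820 + $17,030 + $14,130 + $27,720 + $2,460 = $202,970.
$202,970 > $190,000, so the threshold is exceeded.

Yes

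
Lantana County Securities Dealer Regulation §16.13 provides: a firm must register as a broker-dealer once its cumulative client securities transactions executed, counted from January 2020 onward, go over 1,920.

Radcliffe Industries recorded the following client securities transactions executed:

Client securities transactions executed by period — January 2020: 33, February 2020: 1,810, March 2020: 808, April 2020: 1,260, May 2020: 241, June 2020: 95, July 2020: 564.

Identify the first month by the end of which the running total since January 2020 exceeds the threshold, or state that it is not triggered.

March 2020

Through January 2020: 33
Through February 2020: 1,843
Through March 2020: 2,651 ← exceeds threshold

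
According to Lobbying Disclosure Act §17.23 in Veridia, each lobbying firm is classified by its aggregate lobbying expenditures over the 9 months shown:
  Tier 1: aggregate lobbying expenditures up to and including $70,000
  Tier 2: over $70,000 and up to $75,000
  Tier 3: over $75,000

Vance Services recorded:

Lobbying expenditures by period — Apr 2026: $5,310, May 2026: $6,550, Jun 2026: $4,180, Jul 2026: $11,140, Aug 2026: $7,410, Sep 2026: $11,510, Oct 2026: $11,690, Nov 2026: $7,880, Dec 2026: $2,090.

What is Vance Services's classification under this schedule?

Tier 1

Aggregate lobbying expenditures: $5,310 + $6,550 + $4,180 + $11,140 + $7,410 + $11,510 + $11,690 + $7,880 + $2,090 = $67,760.
$67,760 ≤ $70,000, so Tier 1 applies.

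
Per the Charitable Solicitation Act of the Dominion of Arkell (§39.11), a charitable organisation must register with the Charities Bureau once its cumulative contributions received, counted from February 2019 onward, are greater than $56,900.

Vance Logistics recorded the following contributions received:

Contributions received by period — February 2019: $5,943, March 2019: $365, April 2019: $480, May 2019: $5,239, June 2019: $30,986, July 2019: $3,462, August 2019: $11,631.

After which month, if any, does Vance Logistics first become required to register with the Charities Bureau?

Through February 2019: $5,943
Through March 2019: $6,308
Through April 2019: $6,788
Through May 2019: $12,027
Through June 2019: $43,013
Through July 2019: $46,475
Through August 2019: $58,106 ← exceeds threshold

August 2019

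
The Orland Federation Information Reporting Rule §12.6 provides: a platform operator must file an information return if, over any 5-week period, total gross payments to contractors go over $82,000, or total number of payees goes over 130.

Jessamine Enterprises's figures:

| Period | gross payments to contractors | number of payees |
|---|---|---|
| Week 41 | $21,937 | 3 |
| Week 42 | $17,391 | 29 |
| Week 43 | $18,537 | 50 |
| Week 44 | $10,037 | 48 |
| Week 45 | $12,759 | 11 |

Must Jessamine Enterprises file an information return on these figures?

Total gross payments to contractors: $21,937 + $17,391 + $18,537 + $10,037 + $12,759 = $80,661 (≤ $82,000).
Total number of payees: 3 + 29 + 50 + 48 + 11 = 141 (> 130).
The test is 'or': at least one threshold is exceeded.

Yes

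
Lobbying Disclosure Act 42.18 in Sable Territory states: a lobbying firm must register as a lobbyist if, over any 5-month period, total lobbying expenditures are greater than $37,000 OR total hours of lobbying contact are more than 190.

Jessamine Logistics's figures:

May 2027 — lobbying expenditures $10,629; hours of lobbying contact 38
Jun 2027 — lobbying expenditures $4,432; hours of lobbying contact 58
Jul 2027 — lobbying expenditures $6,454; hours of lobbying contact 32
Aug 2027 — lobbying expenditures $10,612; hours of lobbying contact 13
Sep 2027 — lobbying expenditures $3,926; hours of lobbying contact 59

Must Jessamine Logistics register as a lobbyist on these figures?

Yes

Total lobbying expenditures: $10,629 + $4,432 + $6,454 + $10,612 + $3,926 = $36,053 (≤ $37,000).
Total hours of lobbying contact: 38 + 58 + 32 + 13 + 59 = 200 (> 190).
The test is 'or': at least one threshold is exceeded.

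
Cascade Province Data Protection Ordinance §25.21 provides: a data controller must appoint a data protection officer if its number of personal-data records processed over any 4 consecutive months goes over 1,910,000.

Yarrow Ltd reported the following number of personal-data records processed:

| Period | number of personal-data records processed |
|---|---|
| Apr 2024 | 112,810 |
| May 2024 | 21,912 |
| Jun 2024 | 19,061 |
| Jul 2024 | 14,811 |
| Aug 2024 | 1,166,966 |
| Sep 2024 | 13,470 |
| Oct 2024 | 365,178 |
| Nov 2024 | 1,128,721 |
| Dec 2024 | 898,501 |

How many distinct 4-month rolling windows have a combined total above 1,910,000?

2

Apr 2024–Jul 2024: 112,810 + 21,912 + 19,061 + 14,811 = 168,594 (under)
May 2024–Aug 2024: 21,912 + 19,061 + 14,811 + 1,166,966 = 1,222,750 (under)
Jun 2024–Sep 2024: 19,061 + 14,811 + 1,166,966 + 13,470 = 1,214,308 (under)
Jul 2024–Oct 2024: 14,811 + 1,166,966 + 13,470 + 365,178 = 1,560,425 (under)
Aug 2024–Nov 2024: 1,166,966 + 13,470 + 365,178 + 1,128,721 = 2,674,335 (over)
Sep 2024–Dec 2024: 13,470 + 365,178 + 1,128,721 + 898,501 = 2,405,870 (over)
2 windows exceed the threshold.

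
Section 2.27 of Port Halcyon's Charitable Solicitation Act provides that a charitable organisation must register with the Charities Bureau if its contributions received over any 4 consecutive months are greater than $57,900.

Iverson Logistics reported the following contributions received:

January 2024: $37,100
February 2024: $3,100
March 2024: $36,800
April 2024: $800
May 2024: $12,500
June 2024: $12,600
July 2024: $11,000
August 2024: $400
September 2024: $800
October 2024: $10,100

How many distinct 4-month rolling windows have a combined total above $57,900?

January 2024–April 2024: $37,100 + $3,100 + $36,800 + $800 = $77,800 (over)
February 2024–May 2024: $3,100 + $36,800 + $800 + $12,500 = $53,200 (under)
March 2024–June 2024: $36,800 + $800 + $12,500 + $12,600 = $62,700 (over)
April 2024–July 2024: $800 + $12,500 + $12,600 + $11,000 = $36,900 (under)
May 2024–August 2024: $12,500 + $12,600 + $11,000 + $400 = $36,500 (under)
June 2024–September 2024: $12,600 + $11,000 + $400 + $800 = $24,800 (under)
July 2024–October 2024: $11,000 + $400 + $800 + $10,100 = $22,300 (under)
2 windows exceed the threshold.

2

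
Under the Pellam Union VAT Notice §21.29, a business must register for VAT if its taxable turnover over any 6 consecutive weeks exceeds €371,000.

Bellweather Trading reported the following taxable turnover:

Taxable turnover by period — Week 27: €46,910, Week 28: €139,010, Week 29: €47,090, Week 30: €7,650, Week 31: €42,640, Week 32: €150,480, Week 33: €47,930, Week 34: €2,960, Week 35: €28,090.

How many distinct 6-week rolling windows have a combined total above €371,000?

Week 27–Week 32: €46,910 + €139,010 + €47,090 + €7,650 + €42,640 + €150,480 = €433,780 (over)
Week 28–Week 33: €139,010 + €47,090 + €7,650 + €42,640 + €150,480 + €47,930 = €434,800 (over)
Week 29–Week 34: €47,090 + €7,650 + €42,640 + €150,480 + €47,930 + €2,960 = €298,750 (under)
Week 30–Week 35: €7,650 + €42,640 + €150,480 + €47,930 + €2,960 + €28,090 = €279,750 (under)
2 windows exceed the threshold.

2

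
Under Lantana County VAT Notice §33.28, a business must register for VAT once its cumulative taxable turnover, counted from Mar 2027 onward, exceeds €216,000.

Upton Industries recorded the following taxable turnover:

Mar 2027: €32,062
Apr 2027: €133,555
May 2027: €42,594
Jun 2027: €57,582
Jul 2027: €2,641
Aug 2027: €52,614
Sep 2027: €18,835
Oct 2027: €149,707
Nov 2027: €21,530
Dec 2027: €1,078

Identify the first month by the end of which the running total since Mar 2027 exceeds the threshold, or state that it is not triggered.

Through Mar 2027: €32,062
Through Apr 2027: €165,617
Through May 2027: €208,211
Through Jun 2027: €265,793 ← exceeds threshold

Jun 2027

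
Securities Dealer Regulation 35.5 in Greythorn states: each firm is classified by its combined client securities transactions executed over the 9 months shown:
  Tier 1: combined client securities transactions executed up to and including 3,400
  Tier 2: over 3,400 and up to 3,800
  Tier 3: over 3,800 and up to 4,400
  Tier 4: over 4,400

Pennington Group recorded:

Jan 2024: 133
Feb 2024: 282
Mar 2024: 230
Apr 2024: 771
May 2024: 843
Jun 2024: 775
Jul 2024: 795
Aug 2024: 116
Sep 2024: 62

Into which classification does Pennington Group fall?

Combined client securities transactions executed: 133 + 282 + 230 + 771 + 843 + 775 + 795 + 116 + 62 = 4,007.
3,800 < 4,007 ≤ 4,400, so Tier 3 applies.

Tier 3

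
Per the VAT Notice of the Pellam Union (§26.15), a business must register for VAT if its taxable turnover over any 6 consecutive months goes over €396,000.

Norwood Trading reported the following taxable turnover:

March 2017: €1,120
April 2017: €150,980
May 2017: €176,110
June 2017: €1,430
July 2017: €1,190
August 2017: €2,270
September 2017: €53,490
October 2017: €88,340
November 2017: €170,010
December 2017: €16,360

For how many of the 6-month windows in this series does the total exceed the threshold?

March 2017–August 2017: €1,120 + €150,980 + €176,110 + €1,430 + €1,190 + €2,270 = €333,100 (under)
April 2017–September 2017: €150,980 + €176,110 + €1,430 + €1,190 + €2,270 + €53,490 = €385,470 (under)
May 2017–October 2017: €176,110 + €1,430 + €1,190 + €2,270 + €53,490 + €88,340 = €322,830 (under)
June 2017–November 2017: €1,430 + €1,190 + €2,270 + €53,490 + €88,340 + €170,010 = €316,730 (under)
July 2017–December 2017: €1,190 + €2,270 + €53,490 + €88,340 + €170,010 + €16,360 = €331,660 (under)
0 windows exceed the threshold.

0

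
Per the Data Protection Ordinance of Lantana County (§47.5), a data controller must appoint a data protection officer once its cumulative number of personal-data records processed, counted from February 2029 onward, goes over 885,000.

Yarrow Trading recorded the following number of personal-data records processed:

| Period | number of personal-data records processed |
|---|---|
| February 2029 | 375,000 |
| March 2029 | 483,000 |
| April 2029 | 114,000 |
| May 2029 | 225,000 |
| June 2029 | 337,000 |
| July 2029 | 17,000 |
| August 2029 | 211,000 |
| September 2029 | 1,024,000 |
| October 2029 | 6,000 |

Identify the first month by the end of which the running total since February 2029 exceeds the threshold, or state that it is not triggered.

Through February 2029: 375,000
Through March 2029: 858,000
Through April 2029: 972,000 ← exceeds threshold

April 2029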